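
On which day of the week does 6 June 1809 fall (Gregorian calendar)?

Tuesday

January 1, 1809 is a Sunday.
June 6 is day 157 of the year, i.e. 156 days after Jan 1.
156 mod 7 = 2, so advance 2 weekdays from Sunday: Tuesday.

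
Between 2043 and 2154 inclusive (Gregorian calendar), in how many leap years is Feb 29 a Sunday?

Leap years in 2043–2154: 27 of them.
Feb 29 weekday advances by 5 (mod 7) from one leap year to the next four years later (or differs when a century non-leap intervenes).
Leap-day weekdays: 2044:Mon 2048:Sat 2052:Thu 2056:Tue 2060:Sun✓ 2064:Fri 2068:Wed 2072:Mon 2076:Sat 2080:Thu 2084:Tue 2088:Sun✓ 2092:Fri 2096:Wed 2104:Fri 2108:Wed 2112:Mon 2116:Sat 2120:Thu 2124:Tue 2128:Sun✓ 2132:Fri 2136:Wed 2140:Mon 2144:Sat 2148:Thu 2152:Tue
Sunday: 2060, 2088, 2128 → 3.

3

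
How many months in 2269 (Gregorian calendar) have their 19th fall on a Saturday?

Check the 19th of each month of 2269: Jan 19: Tue, Feb 19: Fri, Mar 19: Fri, Apr 19: Mon, May 19: Wed, Jun 19: Sat, Jul 19: Mon, Aug 19: Thu, Sep 19: Sun, Oct 19: Tue, Nov 19: Fri, Dec 19: Sun.
Saturday occurs in June — 1 month.

1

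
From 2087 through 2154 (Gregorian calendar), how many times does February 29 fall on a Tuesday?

Leap years in 2087–2154: 16 of them.
Feb 29 weekday advances by 5 (mod 7) from one leap year to the next four years later (or differs when a century non-leap intervenes).
Leap-day weekdays: 2088:Sun 2092:Fri 2096:Wed 2104:Fri 2108:Wed 2112:Mon 2116:Sat 2120:Thu 2124:Tue✓ 2128:Sun 2132:Fri 2136:Wed 2140:Mon 2144:Sat 2148:Thu 2152:Tue✓
Tuesday: 2124, 2152 → 2.

2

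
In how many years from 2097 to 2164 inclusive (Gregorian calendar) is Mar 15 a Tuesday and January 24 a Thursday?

Check each year's weekday for Mar 15 and January 24:
  2097: Fri/Thu  2098: Sat/Fri  2099: Sun/Sat  2100: Mon/Sun  2101: Tue/Mon  2102: Wed/Tue  2103: Thu/Wed  2104: Sat/Thu  2105: Sun/Sat  2106: Mon/Sun  2107: Tue/Mon  2108: Thu/Tue  2109: Fri/Thu  2110: Sat/Fri  …(40 more)…  2151: Mon/Sun  2152: Wed/Mon  2153: Thu/Wed  2154: Fri/Thu  2155: Sat/Fri  2156: Mon/Sat  2157: Tue/Mon  2158: Wed/Tue  2159: Thu/Wed  2160: Sat/Thu  2161: Sun/Sat  2162: Mon/Sun  2163: Tue/Mon  2164: Thu/Tue
Both conditions hold in: no year — 0.

0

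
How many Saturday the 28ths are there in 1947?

1

Check the 28th of each month of 1947: Jan 28: Tue, Feb 28: Fri, Mar 28: Fri, Apr 28: Mon, May 28: Wed, Jun 28: Sat, Jul 28: Mon, Aug 28: Thu, Sep 28: Sun, Oct 28: Tue, Nov 28: Fri, Dec 28: Sun.
Saturday occurs in June — 1 month.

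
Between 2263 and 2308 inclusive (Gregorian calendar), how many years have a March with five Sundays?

March has 31 days; it has five Sundays when Sunday falls among the first (month-length − 28) days — i.e. when March 1 is one of Sunday/Saturday/Friday.
March 1 by year: 2263:Sun✓ 2264:Tue 2265:Wed 2266:Thu 2267:Fri✓ 2268:Sun✓ 2269:Mon 2270:Tue 2271:Wed 2272:Fri✓ 2273:Sat✓ 2274:Sun✓ 2275:Mon 2276:Wed 2277:Thu …(16 more)… 2294:Thu 2295:Fri✓ 2296:Sun✓ 2297:Mon 2298:Tue 2299:Wed 2300:Thu 2301:Fri✓ 2302:Sat✓ 2303:Sun✓ 2304:Tue 2305:Wed 2306:Thu 2307:Fri✓ 2308:Sun✓
Years with five Sundays: 2263, 2267, 2268, 2272, 2273, 2274, 2278, 2279, 2284, 2285, 2289, 2290, 2291, 2295, 2296, 2301, 2302, 2303, 2307, 2308 → 20.

20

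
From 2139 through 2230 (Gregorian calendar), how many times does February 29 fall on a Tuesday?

3

Leap years in 2139–2230: 22 of them.
Feb 29 weekday advances by 5 (mod 7) from one leap year to the next four years later (or differs when a century non-leap intervenes).
Leap-day weekdays: 2140:Mon 2144:Sat 2148:Thu 2152:Tue✓ 2156:Sun 2160:Fri 2164:Wed 2168:Mon 2172:Sat 2176:Thu 2180:Tue✓ 2184:Sun 2188:Fri 2192:Wed 2196:Mon 2204:Wed 2208:Mon 2212:Sat 2216:Thu 2220:Tue✓ 2224:Sun 2228:Fri
Tuesday: 2152, 2180, 2220 → 3.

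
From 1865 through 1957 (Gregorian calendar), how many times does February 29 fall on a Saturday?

Leap years in 1865–1957: 22 of them.
Feb 29 weekday advances by 5 (mod 7) from one leap year to the next four years later (or differs when a century non-leap intervenes).
Leap-day weekdays: 1868:Sat✓ 1872:Thu 1876:Tue 1880:Sun 1884:Fri 1888:Wed 1892:Mon 1896:Sat✓ 1904:Mon 1908:Sat✓ 1912:Thu 1916:Tue 1920:Sun 1924:Fri 1928:Wed 1932:Mon 1936:Sat✓ 1940:Thu 1944:Tue 1948:Sun 1952:Fri 1956:Wed
Saturday: 1868, 1896, 1908, 1936 → 4.

4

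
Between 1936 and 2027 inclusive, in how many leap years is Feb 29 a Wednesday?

3

Leap years in 1936–2027: 23 of them.
Feb 29 weekday advances by 5 (mod 7) from one leap year to the next four years later (or differs when a century non-leap intervenes).
Leap-day weekdays: 1936:Sat 1940:Thu 1944:Tue 1948:Sun 1952:Fri 1956:Wed✓ 1960:Mon 1964:Sat 1968:Thu 1972:Tue 1976:Sun 1980:Fri 1984:Wed✓ 1988:Mon 1992:Sat 1996:Thu 2000:Tue 2004:Sun 2008:Fri 2012:Wed✓ 2016:Mon 2020:Sat 2024:Thu
Wednesday: 1956, 1984, 2012 → 3.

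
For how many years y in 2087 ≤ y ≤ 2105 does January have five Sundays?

8

January has 31 days; it has five Sundays when Sunday falls among the first (month-length − 28) days — i.e. when January 1 is one of Sunday/Saturday/Friday.
January 1 by year: 2087:Wed 2088:Thu 2089:Sat✓ 2090:Sun✓ 2091:Mon 2092:Tue 2093:Thu 2094:Fri✓ 2095:Sat✓ 2096:Sun✓ 2097:Tue 2098:Wed 2099:Thu 2100:Fri✓ 2101:Sat✓ 2102:Sun✓ 2103:Mon 2104:Tue 2105:Thu
Years with five Sundays: 2089, 2090, 2094, 2095, 2096, 2100, 2101, 2102 → 8.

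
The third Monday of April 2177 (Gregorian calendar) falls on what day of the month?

21

April 1, 2177 is a Tuesday, so the first Monday is the 7th.
The third Monday is 7 + 14 = 21.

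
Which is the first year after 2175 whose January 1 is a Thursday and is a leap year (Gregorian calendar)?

Jan 1 advances by 2 weekdays after a leap year and by 1 after a common year.
2175: Jan 1 is Sunday.
2176: Monday (leap)
2177: Wednesday
2178: Thursday
2179: Friday
2180: Saturday (leap)
2181: Monday
2182: Tuesday
2183: Wednesday
2184: Thursday (leap)
2184 begins on a Thursday and is a leap year.

2184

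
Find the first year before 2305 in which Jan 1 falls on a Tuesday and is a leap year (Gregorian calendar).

Jan 1 advances by 2 weekdays after a leap year and by 1 after a common year.
2305: Jan 1 is Sunday.
2304: Friday (leap)
2303: Thursday
2302: Wednesday
2301: Tuesday
2300: Monday
2299: Sunday
2298: Saturday
2297: Friday
2296: Wednesday (leap)
2295: Tuesday
2294: Monday
2293: Sunday
2292: Friday (leap)
2291: Thursday
2290: Wednesday
2289: Tuesday
2288: Sunday (leap)
2287: Saturday
2286: Friday
2285: Thursday
2284: Tuesday (leap)
2284 begins on a Tuesday and is a leap year.

2284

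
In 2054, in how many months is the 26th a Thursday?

3

Check the 26th of each month of 2054: Jan 26: Mon, Feb 26: Thu, Mar 26: Thu, Apr 26: Sun, May 26: Tue, Jun 26: Fri, Jul 26: Sun, Aug 26: Wed, Sep 26: Sat, Oct 26: Mon, Nov 26: Thu, Dec 26: Sat.
Thursday occurs in February, March, November — 3 months.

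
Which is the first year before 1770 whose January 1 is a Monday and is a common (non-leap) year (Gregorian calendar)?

Jan 1 advances by 2 weekdays after a leap year and by 1 after a common year.
1770: Jan 1 is Monday.
1769: Sunday
1768: Friday (leap)
1767: Thursday
1766: Wednesday
1765: Tuesday
1764: Sunday (leap)
1763: Saturday
1762: Friday
1761: Thursday
1760: Tuesday (leap)
1759: Monday
1759 begins on a Monday and is a common year.

1759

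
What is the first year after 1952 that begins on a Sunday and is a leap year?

1956

Jan 1 advances by 2 weekdays after a leap year and by 1 after a common year.
1952: Jan 1 is Tuesday (leap).
1953: Thursday
1954: Friday
1955: Saturday
1956: Sunday (leap)
1956 begins on a Sunday and is a leap year.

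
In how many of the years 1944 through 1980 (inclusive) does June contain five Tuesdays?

9

June has 30 days; it has five Tuesdays when Tuesday falls among the first (month-length − 28) days — i.e. when June 1 is one of Tuesday/Monday.
June 1 by year: 1944:Thu 1945:Fri 1946:Sat 1947:Sun 1948:Tue✓ 1949:Wed 1950:Thu 1951:Fri 1952:Sun 1953:Mon✓ 1954:Tue✓ 1955:Wed 1956:Fri 1957:Sat 1958:Sun …(7 more)… 1966:Wed 1967:Thu 1968:Sat 1969:Sun 1970:Mon✓ 1971:Tue✓ 1972:Thu 1973:Fri 1974:Sat 1975:Sun 1976:Tue✓ 1977:Wed 1978:Thu 1979:Fri 1980:Sun
Years with five Tuesdays: 1948, 1953, 1954, 1959, 1964, 1965, 1970, 1971, 1976 → 9.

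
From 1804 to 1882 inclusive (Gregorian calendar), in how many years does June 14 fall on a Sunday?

Track June 14's weekday year by year (advancing +1, or +2 across a Feb 29):
  1804: Thu  1805: Fri (+1)  1806: Sat (+1)  1807: Sun (+1) ✓  1808: Tue (+2)
  1809: Wed (+1)  1810: Thu (+1)  1811: Fri (+1)  1812: Sun (+2) ✓  1813: Mon (+1)
  1814: Tue (+1)  1815: Wed (+1)  1816: Fri (+2)  1817: Sat (+1)  … (51 more years) …
  1869: Mon (+1)  1870: Tue (+1)  1871: Wed (+1)  1872: Fri (+2)  1873: Sat (+1)
  1874: Sun (+1) ✓  1875: Mon (+1)  1876: Wed (+2)  1877: Thu (+1)  1878: Fri (+1)
  1879: Sat (+1)  1880: Mon (+2)  1881: Tue (+1)  1882: Wed (+1)
Sunday years: 1807, 1812, 1818, 1829, 1835, 1840, 1846, 1857, 1863, 1868, 1874 — 11 in total.

11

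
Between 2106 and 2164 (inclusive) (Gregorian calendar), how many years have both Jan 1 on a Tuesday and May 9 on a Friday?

2

Check each year's weekday for Jan 1 and May 9:
  2106: Fri/Sun  2107: Sat/Mon  2108: Sun/Wed  2109: Tue/Thu  2110: Wed/Fri  2111: Thu/Sat  2112: Fri/Mon  2113: Sun/Tue  2114: Mon/Wed  2115: Tue/Thu  2116: Wed/Sat  2117: Fri/Sun  2118: Sat/Mon  2119: Sun/Tue  …(31 more)…  2151: Fri/Sun  2152: Sat/Tue  2153: Mon/Wed  2154: Tue/Thu  2155: Wed/Fri  2156: Thu/Sun  2157: Sat/Mon  2158: Sun/Tue  2159: Mon/Wed  2160: Tue/Fri ✓  2161: Thu/Sat  2162: Fri/Sun  2163: Sat/Mon  2164: Sun/Wed
Both conditions hold in: 2132, 2160 — 2.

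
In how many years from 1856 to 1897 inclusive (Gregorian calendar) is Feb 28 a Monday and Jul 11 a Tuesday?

Check each year's weekday for Feb 28 and Jul 11:
  1856: Thu/Fri  1857: Sat/Sat  1858: Sun/Sun  1859: Mon/Mon  1860: Tue/Wed  1861: Thu/Thu  1862: Fri/Fri  1863: Sat/Sat  1864: Sun/Mon  1865: Tue/Tue  1866: Wed/Wed  1867: Thu/Thu  1868: Fri/Sat  1869: Sun/Sun  …(14 more)…  1884: Thu/Fri  1885: Sat/Sat  1886: Sun/Sun  1887: Mon/Mon  1888: Tue/Wed  1889: Thu/Thu  1890: Fri/Fri  1891: Sat/Sat  1892: Sun/Mon  1893: Tue/Tue  1894: Wed/Wed  1895: Thu/Thu  1896: Fri/Sat  1897: Sun/Sun
Both conditions hold in: 1876 — 1.

1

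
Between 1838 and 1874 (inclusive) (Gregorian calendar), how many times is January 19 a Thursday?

5

Track January 19's weekday year by year (advancing +1, or +2 across a Feb 29):
  1838: Fri  1839: Sat (+1)  1840: Sun (+1)  1841: Tue (+2)  1842: Wed (+1)
  1843: Thu (+1) ✓  1844: Fri (+1)  1845: Sun (+2)  1846: Mon (+1)  1847: Tue (+1)
  1848: Wed (+1)  1849: Fri (+2)  1850: Sat (+1)  1851: Sun (+1)  … (9 more years) …
  1861: Sat (+2)  1862: Sun (+1)  1863: Mon (+1)  1864: Tue (+1)  1865: Thu (+2) ✓
  1866: Fri (+1)  1867: Sat (+1)  1868: Sun (+1)  1869: Tue (+2)  1870: Wed (+1)
  1871: Thu (+1) ✓  1872: Fri (+1)  1873: Sun (+2)  1874: Mon (+1)
Thursday years: 1843, 1854, 1860, 1865, 1871 — 5 in total.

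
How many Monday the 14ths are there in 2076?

2

Check the 14th of each month of 2076: Jan 14: Tue, Feb 14: Fri, Mar 14: Sat, Apr 14: Tue, May 14: Thu, Jun 14: Sun, Jul 14: Tue, Aug 14: Fri, Sep 14: Mon, Oct 14: Wed, Nov 14: Sat, Dec 14: Mon.
Monday occurs in September, December — 2 months.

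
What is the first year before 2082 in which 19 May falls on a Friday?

From one year to the next, a fixed date's weekday advances by 1, or by 2 when a Feb 29 lies between the two dates.
2082: May 19 is Tuesday.
2081: Monday (−1)
2080: Sunday (−1)
2079: Friday (−2)
19 May falls on a Friday in 2079.

2079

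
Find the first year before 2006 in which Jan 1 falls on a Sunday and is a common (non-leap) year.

1995

Jan 1 advances by 2 weekdays after a leap year and by 1 after a common year.
2006: Jan 1 is Sunday.
2005: Saturday
2004: Thursday (leap)
2003: Wednesday
2002: Tuesday
2001: Monday
2000: Saturday (leap)
1999: Friday
1998: Thursday
1997: Wednesday
1996: Monday (leap)
1995: Sunday
1995 begins on a Sunday and is a common year.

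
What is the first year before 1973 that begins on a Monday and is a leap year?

Jan 1 advances by 2 weekdays after a leap year and by 1 after a common year.
1973: Jan 1 is Monday.
1972: Saturday (leap)
1971: Friday
1970: Thursday
1969: Wednesday
1968: Monday (leap)
1968 begins on a Monday and is a leap year.

1968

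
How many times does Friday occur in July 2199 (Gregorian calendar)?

July 2199 has 31 days and begins on Monday.
The first Friday is July 5.
Fridays fall on 5, 12, 19, 26 — that's 4.

4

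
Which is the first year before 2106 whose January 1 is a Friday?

Jan 1 advances by 2 weekdays after a leap year and by 1 after a common year.
2106: Jan 1 is Friday.
2105: Thursday
2104: Tuesday (leap)
2103: Monday
2102: Sunday
2101: Saturday
2100: Friday
2100 begins on a Friday

2100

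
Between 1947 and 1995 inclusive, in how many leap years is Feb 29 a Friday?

2

Leap years in 1947–1995: 12 of them.
Feb 29 weekday advances by 5 (mod 7) from one leap year to the next four years later (or differs when a century non-leap intervenes).
Leap-day weekdays: 1948:Sun 1952:Fri✓ 1956:Wed 1960:Mon 1964:Sat 1968:Thu 1972:Tue 1976:Sun 1980:Fri✓ 1984:Wed 1988:Mon 1992:Sat
Friday: 1952, 1980 → 2.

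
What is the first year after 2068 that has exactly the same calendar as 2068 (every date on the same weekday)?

2096

Two years share a calendar iff Jan 1 falls on the same weekday and both are leap or both are common. 2068: Jan 1 is Sunday, leap year.
2069: Jan 1 Tuesday, common
2070: Jan 1 Wednesday, common
2071: Jan 1 Thursday, common
2072: Jan 1 Friday, leap
2073: Jan 1 Sunday, common
2074: Jan 1 Monday, common
2075: Jan 1 Tuesday, common
2076: Jan 1 Wednesday, leap
2077: Jan 1 Friday, common
2078: Jan 1 Saturday, common
2079: Jan 1 Sunday, common
2080: Jan 1 Monday, leap
2081: Jan 1 Wednesday, common
2082: Jan 1 Thursday, common
2083: Jan 1 Friday, common
2084: Jan 1 Saturday, leap
2085: Jan 1 Monday, common
2086: Jan 1 Tuesday, common
2087: Jan 1 Wednesday, common
2088: Jan 1 Thursday, leap
2089: Jan 1 Saturday, common
2090: Jan 1 Sunday, common
2091: Jan 1 Monday, common
2092: Jan 1 Tuesday, leap
2093: Jan 1 Thursday, common
2094: Jan 1 Friday, common
2095: Jan 1 Saturday, common
2096: Jan 1 Sunday, leap
2096 matches on both conditions.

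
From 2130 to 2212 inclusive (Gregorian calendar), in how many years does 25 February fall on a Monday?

13

Track 25 February's weekday year by year (advancing +1, or +2 across a Feb 29):
  2130: Sat  2131: Sun (+1)  2132: Mon (+1) ✓  2133: Wed (+2)  2134: Thu (+1)
  2135: Fri (+1)  2136: Sat (+1)  2137: Mon (+2) ✓  2138: Tue (+1)  2139: Wed (+1)
  2140: Thu (+1)  2141: Sat (+2)  2142: Sun (+1)  2143: Mon (+1) ✓  … (55 more years) …
  2199: Mon (+1) ✓  2200: Tue (+1)  2201: Wed (+1)  2202: Thu (+1)  2203: Fri (+1)
  2204: Sat (+1)  2205: Mon (+2) ✓  2206: Tue (+1)  2207: Wed (+1)  2208: Thu (+1)
  2209: Sat (+2)  2210: Sun (+1)  2211: Mon (+1) ✓  2212: Tue (+1)
Monday years: 2132, 2137, 2143, 2154, 2160, 2165, 2171, 2182, 2188, 2193, 2199, 2205, 2211 — 13 in total.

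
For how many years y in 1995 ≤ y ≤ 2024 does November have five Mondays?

November has 30 days; it has five Mondays when Monday falls among the first (month-length − 28) days — i.e. when November 1 is one of Monday/Sunday.
November 1 by year: 1995:Wed 1996:Fri 1997:Sat 1998:Sun✓ 1999:Mon✓ 2000:Wed 2001:Thu 2002:Fri 2003:Sat 2004:Mon✓ 2005:Tue 2006:Wed 2007:Thu 2008:Sat 2009:Sun✓ 2010:Mon✓ 2011:Tue 2012:Thu 2013:Fri 2014:Sat 2015:Sun✓ 2016:Tue 2017:Wed 2018:Thu 2019:Fri 2020:Sun✓ 2021:Mon✓ 2022:Tue 2023:Wed 2024:Fri
Years with five Mondays: 1998, 1999, 2004, 2009, 2010, 2015, 2020, 2021 → 8.

8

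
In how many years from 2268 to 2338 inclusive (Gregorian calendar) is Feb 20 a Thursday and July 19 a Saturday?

7

Check each year's weekday for Feb 20 and July 19:
  2268: Thu/Sun  2269: Sat/Mon  2270: Sun/Tue  2271: Mon/Wed  2272: Tue/Fri  2273: Thu/Sat ✓  2274: Fri/Sun  2275: Sat/Mon  2276: Sun/Wed  2277: Tue/Thu  2278: Wed/Fri  2279: Thu/Sat ✓  2280: Fri/Mon  2281: Sun/Tue  …(43 more)…  2325: Fri/Sun  2326: Sat/Mon  2327: Sun/Tue  2328: Mon/Thu  2329: Wed/Fri  2330: Thu/Sat ✓  2331: Fri/Sun  2332: Sat/Tue  2333: Mon/Wed  2334: Tue/Thu  2335: Wed/Fri  2336: Thu/Sun  2337: Sat/Mon  2338: Sun/Tue
Both conditions hold in: 2273, 2279, 2290, 2302, 2313, 2319, 2330 — 7.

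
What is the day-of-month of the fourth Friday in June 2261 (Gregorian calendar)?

June 1, 2261 is a Saturday, so the first Friday is the 7th.
The fourth Friday is 7 + 21 = 28.

28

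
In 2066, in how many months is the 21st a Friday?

1

Check the 21st of each month of 2066: Jan 21: Thu, Feb 21: Sun, Mar 21: Sun, Apr 21: Wed, May 21: Fri, Jun 21: Mon, Jul 21: Wed, Aug 21: Sat, Sep 21: Tue, Oct 21: Thu, Nov 21: Sun, Dec 21: Tue.
Friday occurs in May — 1 month.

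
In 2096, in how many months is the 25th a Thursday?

1

Check the 25th of each month of 2096: Jan 25: Wed, Feb 25: Sat, Mar 25: Sun, Apr 25: Wed, May 25: Fri, Jun 25: Mon, Jul 25: Wed, Aug 25: Sat, Sep 25: Tue, Oct 25: Thu, Nov 25: Sun, Dec 25: Tue.
Thursday occurs in October — 1 month.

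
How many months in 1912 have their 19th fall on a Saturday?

Check the 19th of each month of 1912: Jan 19: Fri, Feb 19: Mon, Mar 19: Tue, Apr 19: Fri, May 19: Sun, Jun 19: Wed, Jul 19: Fri, Aug 19: Mon, Sep 19: Thu, Oct 19: Sat, Nov 19: Tue, Dec 19: Thu.
Saturday occurs in October — 1 month.

1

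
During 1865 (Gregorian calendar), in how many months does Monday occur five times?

A month of length L has five Mondays iff its first Monday is on day ≤ L−28 (so day 1–3 in a 31-day month, 1–2 in a 30-day month, day 1 in a leap February).
Checking each month of 1865: Jan starts Sun (31d) ✓; Feb starts Wed (28d); Mar starts Wed (31d); Apr starts Sat (30d); May starts Mon (31d) ✓; Jun starts Thu (30d); Jul starts Sat (31d) ✓; Aug starts Tue (31d); Sep starts Fri (30d); Oct starts Sun (31d) ✓; Nov starts Wed (30d); Dec starts Fri (31d).
Five-Monday months: January, May, July, October → 4.

4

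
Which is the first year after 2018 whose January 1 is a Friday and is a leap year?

2044

Jan 1 advances by 2 weekdays after a leap year and by 1 after a common year.
2018: Jan 1 is Monday.
2019: Tuesday
2020: Wednesday (leap)
2021: Friday
2022: Saturday
2023: Sunday
2024: Monday (leap)
2025: Wednesday
2026: Thursday
2027: Friday
2028: Saturday (leap)
2029: Monday
2030: Tuesday
2031: Wednesday
2032: Thursday (leap)
2033: Saturday
2034: Sunday
2035: Monday
2036: Tuesday (leap)
2037: Thursday
2038: Friday
2039: Saturday
2040: Sunday (leap)
2041: Tuesday
2042: Wednesday
2043: Thursday
2044: Friday (leap)
2044 begins on a Friday and is a leap year.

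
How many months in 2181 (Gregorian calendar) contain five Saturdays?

4

A month of length L has five Saturdays iff its first Saturday is on day ≤ L−28 (so day 1–3 in a 31-day month, 1–2 in a 30-day month, day 1 in a leap February).
Checking each month of 2181: Jan starts Mon (31d); Feb starts Thu (28d); Mar starts Thu (31d) ✓; Apr starts Sun (30d); May starts Tue (31d); Jun starts Fri (30d) ✓; Jul starts Sun (31d); Aug starts Wed (31d); Sep starts Sat (30d) ✓; Oct starts Mon (31d); Nov starts Thu (30d); Dec starts Sat (31d) ✓.
Five-Saturday months: March, June, September, December → 4.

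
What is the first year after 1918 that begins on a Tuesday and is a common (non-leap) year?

1929

Jan 1 advances by 2 weekdays after a leap year and by 1 after a common year.
1918: Jan 1 is Tuesday.
1919: Wednesday
1920: Thursday (leap)
1921: Saturday
1922: Sunday
1923: Monday
1924: Tuesday (leap)
1925: Thursday
1926: Friday
1927: Saturday
1928: Sunday (leap)
1929: Tuesday
1929 begins on a Tuesday and is a common year.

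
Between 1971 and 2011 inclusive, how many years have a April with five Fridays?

April has 30 days; it has five Fridays when Friday falls among the first (month-length − 28) days — i.e. when April 1 is one of Friday/Thursday.
April 1 by year: 1971:Thu✓ 1972:Sat 1973:Sun 1974:Mon 1975:Tue 1976:Thu✓ 1977:Fri✓ 1978:Sat 1979:Sun 1980:Tue 1981:Wed 1982:Thu✓ 1983:Fri✓ 1984:Sun 1985:Mon …(11 more)… 1997:Tue 1998:Wed 1999:Thu✓ 2000:Sat 2001:Sun 2002:Mon 2003:Tue 2004:Thu✓ 2005:Fri✓ 2006:Sat 2007:Sun 2008:Tue 2009:Wed 2010:Thu✓ 2011:Fri✓
Years with five Fridays: 1971, 1976, 1977, 1982, 1983, 1988, 1993, 1994, 1999, 2004, 2005, 2010, 2011 → 13.

13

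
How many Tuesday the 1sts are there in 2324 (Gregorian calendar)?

Check the 1st of each month of 2324: Jan 1: Tue, Feb 1: Fri, Mar 1: Sat, Apr 1: Tue, May 1: Thu, Jun 1: Sun, Jul 1: Tue, Aug 1: Fri, Sep 1: Mon, Oct 1: Wed, Nov 1: Sat, Dec 1: Mon.
Tuesday occurs in January, April, July — 3 months.

3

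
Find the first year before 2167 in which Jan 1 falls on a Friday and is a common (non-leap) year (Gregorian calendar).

Jan 1 advances by 2 weekdays after a leap year and by 1 after a common year.
2167: Jan 1 is Thursday.
2166: Wednesday
2165: Tuesday
2164: Sunday (leap)
2163: Saturday
2162: Friday
2162 begins on a Friday and is a common year.

2162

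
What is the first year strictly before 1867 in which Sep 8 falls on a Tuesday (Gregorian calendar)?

1863

From one year to the next, a fixed date's weekday advances by 1, or by 2 when a Feb 29 lies between the two dates.
1867: September 8 is Sunday.
1866: Saturday (−1)
1865: Friday (−1)
1864: Thursday (−1)
1863: Tuesday (−2)
Sep 8 falls on a Tuesday in 1863.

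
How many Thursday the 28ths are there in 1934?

1

Check the 28th of each month of 1934: Jan 28: Sun, Feb 28: Wed, Mar 28: Wed, Apr 28: Sat, May 28: Mon, Jun 28: Thu, Jul 28: Sat, Aug 28: Tue, Sep 28: Fri, Oct 28: Sun, Nov 28: Wed, Dec 28: Fri.
Thursday occurs in June — 1 month.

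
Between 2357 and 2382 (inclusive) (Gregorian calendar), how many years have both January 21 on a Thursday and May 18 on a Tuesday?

Check each year's weekday for January 21 and May 18:
  2357: Mon/Sat  2358: Tue/Sun  2359: Wed/Mon  2360: Thu/Wed  2361: Sat/Thu  2362: Sun/Fri  2363: Mon/Sat  2364: Tue/Mon  2365: Thu/Tue ✓  2366: Fri/Wed  2367: Sat/Thu  2368: Sun/Sat  2369: Tue/Sun  2370: Wed/Mon  2371: Thu/Tue ✓  2372: Fri/Thu  2373: Sun/Fri  2374: Mon/Sat  2375: Tue/Sun  2376: Wed/Tue  2377: Fri/Wed  2378: Sat/Thu  2379: Sun/Fri  2380: Mon/Sun  2381: Wed/Mon  2382: Thu/Tue ✓
Both conditions hold in: 2365, 2371, 2382 — 3.

3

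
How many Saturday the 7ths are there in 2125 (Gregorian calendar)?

2

Check the 7th of each month of 2125: Jan 7: Sun, Feb 7: Wed, Mar 7: Wed, Apr 7: Sat, May 7: Mon, Jun 7: Thu, Jul 7: Sat, Aug 7: Tue, Sep 7: Fri, Oct 7: Sun, Nov 7: Wed, Dec 7: Fri.
Saturday occurs in April, July — 2 months.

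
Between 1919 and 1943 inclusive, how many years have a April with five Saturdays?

7

April has 30 days; it has five Saturdays when Saturday falls among the first (month-length − 28) days — i.e. when April 1 is one of Saturday/Friday.
April 1 by year: 1919:Tue 1920:Thu 1921:Fri✓ 1922:Sat✓ 1923:Sun 1924:Tue 1925:Wed 1926:Thu 1927:Fri✓ 1928:Sun 1929:Mon 1930:Tue 1931:Wed 1932:Fri✓ 1933:Sat✓ 1934:Sun 1935:Mon 1936:Wed 1937:Thu 1938:Fri✓ 1939:Sat✓ 1940:Mon 1941:Tue 1942:Wed 1943:Thu
Years with five Saturdays: 1921, 1922, 1927, 1932, 1933, 1938, 1939 → 7.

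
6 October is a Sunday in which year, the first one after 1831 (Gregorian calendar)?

1833

From one year to the next, a fixed date's weekday advances by 1, or by 2 when a Feb 29 lies between the two dates.
1831: October 6 is Thursday.
1832: Saturday (+2)
1833: Sunday (+1)
6 October falls on a Sunday in 1833.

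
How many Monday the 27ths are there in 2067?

1

Check the 27th of each month of 2067: Jan 27: Thu, Feb 27: Sun, Mar 27: Sun, Apr 27: Wed, May 27: Fri, Jun 27: Mon, Jul 27: Wed, Aug 27: Sat, Sep 27: Tue, Oct 27: Thu, Nov 27: Sun, Dec 27: Tue.
Monday occurs in June — 1 month.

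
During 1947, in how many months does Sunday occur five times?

4

A month of length L has five Sundays iff its first Sunday is on day ≤ L−28 (so day 1–3 in a 31-day month, 1–2 in a 30-day month, day 1 in a leap February).
Checking each month of 1947: Jan starts Wed (31d); Feb starts Sat (28d); Mar starts Sat (31d) ✓; Apr starts Tue (30d); May starts Thu (31d); Jun starts Sun (30d) ✓; Jul starts Tue (31d); Aug starts Fri (31d) ✓; Sep starts Mon (30d); Oct starts Wed (31d); Nov starts Sat (30d) ✓; Dec starts Mon (31d).
Five-Sunday months: March, June, August, November → 4.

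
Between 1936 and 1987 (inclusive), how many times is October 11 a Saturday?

8

Track October 11's weekday year by year (advancing +1, or +2 across a Feb 29):
  1936: Sun  1937: Mon (+1)  1938: Tue (+1)  1939: Wed (+1)  1940: Fri (+2)
  1941: Sat (+1) ✓  1942: Sun (+1)  1943: Mon (+1)  1944: Wed (+2)  1945: Thu (+1)
  1946: Fri (+1)  1947: Sat (+1) ✓  1948: Mon (+2)  1949: Tue (+1)  … (24 more years) …
  1974: Fri (+1)  1975: Sat (+1) ✓  1976: Mon (+2)  1977: Tue (+1)  1978: Wed (+1)
  1979: Thu (+1)  1980: Sat (+2) ✓  1981: Sun (+1)  1982: Mon (+1)  1983: Tue (+1)
  1984: Thu (+2)  1985: Fri (+1)  1986: Sat (+1) ✓  1987: Sun (+1)
Saturday years: 1941, 1947, 1952, 1958, 1969, 1975, 1980, 1986 — 8 in total.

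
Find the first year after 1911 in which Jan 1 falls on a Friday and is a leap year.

Jan 1 advances by 2 weekdays after a leap year and by 1 after a common year.
1911: Jan 1 is Sunday.
1912: Monday (leap)
1913: Wednesday
1914: Thursday
1915: Friday
1916: Saturday (leap)
1917: Monday
1918: Tuesday
1919: Wednesday
1920: Thursday (leap)
1921: Saturday
1922: Sunday
1923: Monday
1924: Tuesday (leap)
1925: Thursday
1926: Friday
1927: Saturday
1928: Sunday (leap)
1929: Tuesday
1930: Wednesday
1931: Thursday
1932: Friday (leap)
1932 begins on a Friday and is a leap year.

1932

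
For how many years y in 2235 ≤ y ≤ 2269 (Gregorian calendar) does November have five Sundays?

10

November has 30 days; it has five Sundays when Sunday falls among the first (month-length − 28) days — i.e. when November 1 is one of Sunday/Saturday.
November 1 by year: 2235:Sun✓ 2236:Tue 2237:Wed 2238:Thu 2239:Fri 2240:Sun✓ 2241:Mon 2242:Tue 2243:Wed 2244:Fri 2245:Sat✓ 2246:Sun✓ 2247:Mon 2248:Wed 2249:Thu …(5 more)… 2255:Thu 2256:Sat✓ 2257:Sun✓ 2258:Mon 2259:Tue 2260:Thu 2261:Fri 2262:Sat✓ 2263:Sun✓ 2264:Tue 2265:Wed 2266:Thu 2267:Fri 2268:Sun✓ 2269:Mon
Years with five Sundays: 2235, 2240, 2245, 2246, 2251, 2256, 2257, 2262, 2263, 2268 → 10.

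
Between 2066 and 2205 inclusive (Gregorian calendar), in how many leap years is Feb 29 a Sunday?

Leap years in 2066–2205: 33 of them.
Feb 29 weekday advances by 5 (mod 7) from one leap year to the next four years later (or differs when a century non-leap intervenes).
Leap-day weekdays: 2068:Wed 2072:Mon 2076:Sat 2080:Thu 2084:Tue 2088:Sun✓ 2092:Fri 2096:Wed 2104:Fri 2108:Wed 2112:Mon 2116:Sat 2120:Thu …(7 more)… 2152:Tue 2156:Sun✓ 2160:Fri 2164:Wed 2168:Mon 2172:Sat 2176:Thu 2180:Tue 2184:Sun✓ 2188:Fri 2192:Wed 2196:Mon 2204:Wed
Sunday: 2088, 2128, 2156, 2184 → 4.

4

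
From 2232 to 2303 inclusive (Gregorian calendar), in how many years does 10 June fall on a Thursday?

Track 10 June's weekday year by year (advancing +1, or +2 across a Feb 29):
  2232: Sun  2233: Mon (+1)  2234: Tue (+1)  2235: Wed (+1)  2236: Fri (+2)
  2237: Sat (+1)  2238: Sun (+1)  2239: Mon (+1)  2240: Wed (+2)  2241: Thu (+1) ✓
  2242: Fri (+1)  2243: Sat (+1)  2244: Mon (+2)  2245: Tue (+1)  … (44 more years) …
  2290: Tue (+1)  2291: Wed (+1)  2292: Fri (+2)  2293: Sat (+1)  2294: Sun (+1)
  2295: Mon (+1)  2296: Wed (+2)  2297: Thu (+1) ✓  2298: Fri (+1)  2299: Sat (+1)
  2300: Sun (+1)  2301: Mon (+1)  2302: Tue (+1)  2303: Wed (+1)
Thursday years: 2241, 2247, 2252, 2258, 2269, 2275, 2280, 2286, 2297 — 9 in total.

9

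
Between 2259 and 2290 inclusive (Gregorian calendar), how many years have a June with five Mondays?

9

June has 30 days; it has five Mondays when Monday falls among the first (month-length − 28) days — i.e. when June 1 is one of Monday/Sunday.
June 1 by year: 2259:Wed 2260:Fri 2261:Sat 2262:Sun✓ 2263:Mon✓ 2264:Wed 2265:Thu 2266:Fri 2267:Sat 2268:Mon✓ 2269:Tue 2270:Wed 2271:Thu 2272:Sat 2273:Sun✓ 2274:Mon✓ 2275:Tue 2276:Thu 2277:Fri 2278:Sat 2279:Sun✓ 2280:Tue 2281:Wed 2282:Thu 2283:Fri 2284:Sun✓ 2285:Mon✓ 2286:Tue 2287:Wed 2288:Fri 2289:Sat 2290:Sun✓
Years with five Mondays: 2262, 2263, 2268, 2273, 2274, 2279, 2284, 2285, 2290 → 9.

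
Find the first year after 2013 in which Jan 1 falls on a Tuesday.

Jan 1 advances by 2 weekdays after a leap year and by 1 after a common year.
2013: Jan 1 is Tuesday.
2014: Wednesday
2015: Thursday
2016: Friday (leap)
2017: Sunday
2018: Monday
2019: Tuesday
2019 begins on a Tuesday

2019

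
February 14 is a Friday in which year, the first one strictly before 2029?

From one year to the next, a fixed date's weekday advances by 1, or by 2 when a Feb 29 lies between the two dates.
2029: February 14 is Wednesday.
2028: Monday (−2)
2027: Sunday (−1)
2026: Saturday (−1)
2025: Friday (−1)
February 14 falls on a Friday in 2025.

2025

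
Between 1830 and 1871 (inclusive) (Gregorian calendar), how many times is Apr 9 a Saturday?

7

Track Apr 9's weekday year by year (advancing +1, or +2 across a Feb 29):
  1830: Fri  1831: Sat (+1) ✓  1832: Mon (+2)  1833: Tue (+1)  1834: Wed (+1)
  1835: Thu (+1)  1836: Sat (+2) ✓  1837: Sun (+1)  1838: Mon (+1)  1839: Tue (+1)
  1840: Thu (+2)  1841: Fri (+1)  1842: Sat (+1) ✓  1843: Sun (+1)  … (14 more years) …
  1858: Fri (+1)  1859: Sat (+1) ✓  1860: Mon (+2)  1861: Tue (+1)  1862: Wed (+1)
  1863: Thu (+1)  1864: Sat (+2) ✓  1865: Sun (+1)  1866: Mon (+1)  1867: Tue (+1)
  1868: Thu (+2)  1869: Fri (+1)  1870: Sat (+1) ✓  1871: Sun (+1)
Saturday years: 1831, 1836, 1842, 1853, 1859, 1864, 1870 — 7 in total.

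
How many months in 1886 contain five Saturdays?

A month of length L has five Saturdays iff its first Saturday is on day ≤ L−28 (so day 1–3 in a 31-day month, 1–2 in a 30-day month, day 1 in a leap February).
Checking each month of 1886: Jan starts Fri (31d) ✓; Feb starts Mon (28d); Mar starts Mon (31d); Apr starts Thu (30d); May starts Sat (31d) ✓; Jun starts Tue (30d); Jul starts Thu (31d) ✓; Aug starts Sun (31d); Sep starts Wed (30d); Oct starts Fri (31d) ✓; Nov starts Mon (30d); Dec starts Wed (31d).
Five-Saturday months: January, May, July, October → 4.

4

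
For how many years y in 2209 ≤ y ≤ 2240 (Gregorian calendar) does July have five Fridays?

13

July has 31 days; it has five Fridays when Friday falls among the first (month-length − 28) days — i.e. when July 1 is one of Friday/Thursday/Wednesday.
July 1 by year: 2209:Sat 2210:Sun 2211:Mon 2212:Wed✓ 2213:Thu✓ 2214:Fri✓ 2215:Sat 2216:Mon 2217:Tue 2218:Wed✓ 2219:Thu✓ 2220:Sat 2221:Sun 2222:Mon 2223:Tue 2224:Thu✓ 2225:Fri✓ 2226:Sat 2227:Sun 2228:Tue 2229:Wed✓ 2230:Thu✓ 2231:Fri✓ 2232:Sun 2233:Mon 2234:Tue 2235:Wed✓ 2236:Fri✓ 2237:Sat 2238:Sun 2239:Mon 2240:Wed✓
Years with five Fridays: 2212, 2213, 2214, 2218, 2219, 2224, 2225, 2229, 2230, 2231, 2235, 2236, 2240 → 13.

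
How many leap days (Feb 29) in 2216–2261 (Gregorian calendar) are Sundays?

2

Leap years in 2216–2261: 12 of them.
Feb 29 weekday advances by 5 (mod 7) from one leap year to the next four years later (or differs when a century non-leap intervenes).
Leap-day weekdays: 2216:Thu 2220:Tue 2224:Sun✓ 2228:Fri 2232:Wed 2236:Mon 2240:Sat 2244:Thu 2248:Tue 2252:Sun✓ 2256:Fri 2260:Wed
Sunday: 2224, 2252 → 2.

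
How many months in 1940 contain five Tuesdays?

5

A month of length L has five Tuesdays iff its first Tuesday is on day ≤ L−28 (so day 1–3 in a 31-day month, 1–2 in a 30-day month, day 1 in a leap February).
Checking each month of 1940: Jan starts Mon (31d) ✓; Feb starts Thu (29d); Mar starts Fri (31d); Apr starts Mon (30d) ✓; May starts Wed (31d); Jun starts Sat (30d); Jul starts Mon (31d) ✓; Aug starts Thu (31d); Sep starts Sun (30d); Oct starts Tue (31d) ✓; Nov starts Fri (30d); Dec starts Sun (31d) ✓.
Five-Tuesday months: January, April, July, October, December → 5.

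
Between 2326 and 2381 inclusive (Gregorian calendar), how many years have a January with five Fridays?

January has 31 days; it has five Fridays when Friday falls among the first (month-length − 28) days — i.e. when January 1 is one of Friday/Thursday/Wednesday.
January 1 by year: 2326:Fri✓ 2327:Sat 2328:Sun 2329:Tue 2330:Wed✓ 2331:Thu✓ 2332:Fri✓ 2333:Sun 2334:Mon 2335:Tue 2336:Wed✓ 2337:Fri✓ 2338:Sat 2339:Sun 2340:Mon …(26 more)… 2367:Sun 2368:Mon 2369:Wed✓ 2370:Thu✓ 2371:Fri✓ 2372:Sat 2373:Mon 2374:Tue 2375:Wed✓ 2376:Thu✓ 2377:Sat 2378:Sun 2379:Mon 2380:Tue 2381:Thu✓
Years with five Fridays: 2326, 2330, 2331, 2332, 2336, 2337, 2341, 2342, 2343, 2347, 2348, 2353, 2354, 2358, 2359, 2360, 2364, 2365, 2369, 2370, 2371, 2375, 2376, 2381 → 24.

24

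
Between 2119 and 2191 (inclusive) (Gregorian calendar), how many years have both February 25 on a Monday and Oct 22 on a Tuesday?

Check each year's weekday for February 25 and Oct 22:
  2119: Sat/Sun  2120: Sun/Tue  2121: Tue/Wed  2122: Wed/Thu  2123: Thu/Fri  2124: Fri/Sun  2125: Sun/Mon  2126: Mon/Tue ✓  2127: Tue/Wed  2128: Wed/Fri  2129: Fri/Sat  2130: Sat/Sun  2131: Sun/Mon  2132: Mon/Wed  …(45 more)…  2178: Wed/Thu  2179: Thu/Fri  2180: Fri/Sun  2181: Sun/Mon  2182: Mon/Tue ✓  2183: Tue/Wed  2184: Wed/Fri  2185: Fri/Sat  2186: Sat/Sun  2187: Sun/Mon  2188: Mon/Wed  2189: Wed/Thu  2190: Thu/Fri  2191: Fri/Sat
Both conditions hold in: 2126, 2137, 2143, 2154, 2165, 2171, 2182 — 7.

7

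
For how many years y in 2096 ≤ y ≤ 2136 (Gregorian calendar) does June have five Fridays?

June has 30 days; it has five Fridays when Friday falls among the first (month-length − 28) days — i.e. when June 1 is one of Friday/Thursday.
June 1 by year: 2096:Fri✓ 2097:Sat 2098:Sun 2099:Mon 2100:Tue 2101:Wed 2102:Thu✓ 2103:Fri✓ 2104:Sun 2105:Mon 2106:Tue 2107:Wed 2108:Fri✓ 2109:Sat 2110:Sun …(11 more)… 2122:Mon 2123:Tue 2124:Thu✓ 2125:Fri✓ 2126:Sat 2127:Sun 2128:Tue 2129:Wed 2130:Thu✓ 2131:Fri✓ 2132:Sun 2133:Mon 2134:Tue 2135:Wed 2136:Fri✓
Years with five Fridays: 2096, 2102, 2103, 2108, 2113, 2114, 2119, 2124, 2125, 2130, 2131, 2136 → 12.

12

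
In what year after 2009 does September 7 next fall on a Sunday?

From one year to the next, a fixed date's weekday advances by 1, or by 2 when a Feb 29 lies between the two dates.
2009: September 7 is Monday.
2010: Tuesday (+1)
2011: Wednesday (+1)
2012: Friday (+2)
2013: Saturday (+1)
2014: Sunday (+1)
September 7 falls on a Sunday in 2014.

2014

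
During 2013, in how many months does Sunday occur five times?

4

A month of length L has five Sundays iff its first Sunday is on day ≤ L−28 (so day 1–3 in a 31-day month, 1–2 in a 30-day month, day 1 in a leap February).
Checking each month of 2013: Jan starts Tue (31d); Feb starts Fri (28d); Mar starts Fri (31d) ✓; Apr starts Mon (30d); May starts Wed (31d); Jun starts Sat (30d) ✓; Jul starts Mon (31d); Aug starts Thu (31d); Sep starts Sun (30d) ✓; Oct starts Tue (31d); Nov starts Fri (30d); Dec starts Sun (31d) ✓.
Five-Sunday months: March, June, September, December → 4.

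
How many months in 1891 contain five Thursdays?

A month of length L has five Thursdays iff its first Thursday is on day ≤ L−28 (so day 1–3 in a 31-day month, 1–2 in a 30-day month, day 1 in a leap February).
Checking each month of 1891: Jan starts Thu (31d) ✓; Feb starts Sun (28d); Mar starts Sun (31d); Apr starts Wed (30d) ✓; May starts Fri (31d); Jun starts Mon (30d); Jul starts Wed (31d) ✓; Aug starts Sat (31d); Sep starts Tue (30d); Oct starts Thu (31d) ✓; Nov starts Sun (30d); Dec starts Tue (31d) ✓.
Five-Thursday months: January, April, July, October, December → 5.

5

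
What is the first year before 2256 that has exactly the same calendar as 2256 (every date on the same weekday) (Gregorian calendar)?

2228

Two years share a calendar iff Jan 1 falls on the same weekday and both are leap or both are common. 2256: Jan 1 is Tuesday, leap year.
2255: Jan 1 Monday, common
2254: Jan 1 Sunday, common
2253: Jan 1 Saturday, common
2252: Jan 1 Thursday, leap
2251: Jan 1 Wednesday, common
2250: Jan 1 Tuesday, common
2249: Jan 1 Monday, common
2248: Jan 1 Saturday, leap
2247: Jan 1 Friday, common
2246: Jan 1 Thursday, common
2245: Jan 1 Wednesday, common
2244: Jan 1 Monday, leap
2243: Jan 1 Sunday, common
2242: Jan 1 Saturday, common
2241: Jan 1 Friday, common
2240: Jan 1 Wednesday, leap
2239: Jan 1 Tuesday, common
2238: Jan 1 Monday, common
2237: Jan 1 Sunday, common
2236: Jan 1 Friday, leap
2235: Jan 1 Thursday, common
2234: Jan 1 Wednesday, common
2233: Jan 1 Tuesday, common
2232: Jan 1 Sunday, leap
2231: Jan 1 Saturday, common
2230: Jan 1 Friday, common
2229: Jan 1 Thursday, common
2228: Jan 1 Tuesday, leap
2228 matches on both conditions.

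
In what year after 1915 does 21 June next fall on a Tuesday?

From one year to the next, a fixed date's weekday advances by 1, or by 2 when a Feb 29 lies between the two dates.
1915: June 21 is Monday.
1916: Wednesday (+2)
1917: Thursday (+1)
1918: Friday (+1)
1919: Saturday (+1)
1920: Monday (+2)
1921: Tuesday (+1)
21 June falls on a Tuesday in 1921.

1921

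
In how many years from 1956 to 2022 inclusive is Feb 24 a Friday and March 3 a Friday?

Check each year's weekday for Feb 24 and March 3:
  1956: Fri/Sat  1957: Sun/Sun  1958: Mon/Mon  1959: Tue/Tue  1960: Wed/Thu  1961: Fri/Fri ✓  1962: Sat/Sat  1963: Sun/Sun  1964: Mon/Tue  1965: Wed/Wed  1966: Thu/Thu  1967: Fri/Fri ✓  1968: Sat/Sun  1969: Mon/Mon  …(39 more)…  2009: Tue/Tue  2010: Wed/Wed  2011: Thu/Thu  2012: Fri/Sat  2013: Sun/Sun  2014: Mon/Mon  2015: Tue/Tue  2016: Wed/Thu  2017: Fri/Fri ✓  2018: Sat/Sat  2019: Sun/Sun  2020: Mon/Tue  2021: Wed/Wed  2022: Thu/Thu
Both conditions hold in: 1961, 1967, 1978, 1989, 1995, 2006, 2017 — 7.

7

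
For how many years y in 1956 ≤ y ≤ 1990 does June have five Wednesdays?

June has 30 days; it has five Wednesdays when Wednesday falls among the first (month-length − 28) days — i.e. when June 1 is one of Wednesday/Tuesday.
June 1 by year: 1956:Fri 1957:Sat 1958:Sun 1959:Mon 1960:Wed✓ 1961:Thu 1962:Fri 1963:Sat 1964:Mon 1965:Tue✓ 1966:Wed✓ 1967:Thu 1968:Sat 1969:Sun 1970:Mon …(5 more)… 1976:Tue✓ 1977:Wed✓ 1978:Thu 1979:Fri 1980:Sun 1981:Mon 1982:Tue✓ 1983:Wed✓ 1984:Fri 1985:Sat 1986:Sun 1987:Mon 1988:Wed✓ 1989:Thu 1990:Fri
Years with five Wednesdays: 1960, 1965, 1966, 1971, 1976, 1977, 1982, 1983, 1988 → 9.

9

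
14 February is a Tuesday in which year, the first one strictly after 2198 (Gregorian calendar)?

From one year to the next, a fixed date's weekday advances by 1, or by 2 when a Feb 29 lies between the two dates.
2198: February 14 is Wednesday.
2199: Thursday (+1)
2200: Friday (+1)
2201: Saturday (+1)
2202: Sunday (+1)
2203: Monday (+1)
2204: Tuesday (+1)
14 February falls on a Tuesday in 2204.

2204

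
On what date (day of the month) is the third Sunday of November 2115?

17

November 1, 2115 is a Friday, so the first Sunday is the 3rd.
The third Sunday is 3 + 14 = 17.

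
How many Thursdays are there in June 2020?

4

June 2020 has 30 days and begins on Monday.
The first Thursday is June 4.
Thursdays fall on 4, 11, 18, 25 — that's 4.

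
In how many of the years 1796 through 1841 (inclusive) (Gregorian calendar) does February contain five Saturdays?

2

February has 28 days (29 in leap years); it has five Saturdays when Saturday falls among the first (month-length − 28) days — i.e. when February 1 is Saturday in a leap year (never in a common year).
February 1 by year: 1796:Mon 1797:Wed 1798:Thu 1799:Fri 1800:Sat 1801:Sun 1802:Mon 1803:Tue 1804:Wed 1805:Fri 1806:Sat 1807:Sun 1808:Mon 1809:Wed 1810:Thu …(16 more)… 1827:Thu 1828:Fri 1829:Sun 1830:Mon 1831:Tue 1832:Wed 1833:Fri 1834:Sat 1835:Sun 1836:Mon 1837:Wed 1838:Thu 1839:Fri 1840:Sat✓ 1841:Mon
Years with five Saturdays: 1812, 1840 → 2.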